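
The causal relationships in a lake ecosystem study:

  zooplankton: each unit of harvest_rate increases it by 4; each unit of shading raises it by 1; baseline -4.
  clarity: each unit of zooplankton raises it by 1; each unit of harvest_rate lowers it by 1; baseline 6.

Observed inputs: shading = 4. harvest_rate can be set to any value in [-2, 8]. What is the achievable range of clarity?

0 to 30

Substituting into the zooplankton equation gives zooplankton = 4*harvest_rate.
clarity becomes 3*harvest_rate + 6.
Linear in harvest_rate, so extremes are at the endpoints: harvest_rate = -2 gives clarity = 0; harvest_rate = 8 gives clarity = 30.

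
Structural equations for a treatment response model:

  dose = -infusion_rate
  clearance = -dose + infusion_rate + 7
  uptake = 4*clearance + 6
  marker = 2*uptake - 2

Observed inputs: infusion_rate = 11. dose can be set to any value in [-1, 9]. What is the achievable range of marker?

Intervening on dose fixes its value directly, overriding its dependence on infusion_rate.
Substituting into the clearance equation gives clearance = -dose + 18.
uptake becomes -4*dose + 78.
Substituting into the marker equation gives marker = -8*dose + 154.
Linear in dose, so extremes are at the endpoints: dose = -1 gives marker = 162; dose = 9 gives marker = 82.

82 to 162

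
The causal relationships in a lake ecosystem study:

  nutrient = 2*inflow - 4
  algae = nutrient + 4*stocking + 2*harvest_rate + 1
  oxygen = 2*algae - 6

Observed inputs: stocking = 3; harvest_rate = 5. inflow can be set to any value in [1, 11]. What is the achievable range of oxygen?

36 to 76

Substituting into the algae equation gives algae = 2*inflow + 19.
This gives oxygen = 4*inflow + 32.
Linear in inflow, so extremes are at the endpoints: inflow = 1 gives oxygen = 36; inflow = 11 gives oxygen = 76.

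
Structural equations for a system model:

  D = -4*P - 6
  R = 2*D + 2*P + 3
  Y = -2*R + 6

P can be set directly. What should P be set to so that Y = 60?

P = 3

Substituting into the R equation gives R = -6*P - 9.
Substituting into the Y equation gives Y = 12*P + 24.
Solve 12*P + 24 = 60: P = (60 - 24) / 12 = 3.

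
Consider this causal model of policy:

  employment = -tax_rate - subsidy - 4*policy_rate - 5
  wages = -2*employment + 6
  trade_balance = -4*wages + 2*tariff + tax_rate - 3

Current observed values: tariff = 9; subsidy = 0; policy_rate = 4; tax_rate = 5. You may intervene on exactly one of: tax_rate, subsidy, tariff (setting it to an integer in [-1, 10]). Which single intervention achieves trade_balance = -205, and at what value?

Intervening on tax_rate: with other inputs at their observed values, trade_balance = -7*tax_rate - 177. Solving for -205 gives tax_rate = 4, within [-1, 10].
Intervening on subsidy: trade_balance = -8*subsidy - 212. Reaching -205 requires subsidy = -7/8, not an integer.
Intervening on tariff: trade_balance = 2*tariff - 230. Reaching -205 requires tariff = 25/2, not an integer.

set tax_rate = 4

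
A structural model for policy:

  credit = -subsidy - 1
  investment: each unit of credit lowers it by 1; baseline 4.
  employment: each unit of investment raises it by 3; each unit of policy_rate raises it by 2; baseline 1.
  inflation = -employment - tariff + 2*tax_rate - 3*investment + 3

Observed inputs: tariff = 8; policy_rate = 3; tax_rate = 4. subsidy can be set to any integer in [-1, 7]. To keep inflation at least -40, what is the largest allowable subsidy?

Substituting into the investment equation gives investment = subsidy + 5.
Substituting into the employment equation gives employment = 3*subsidy + 22.
Substituting into the inflation equation gives inflation = -6*subsidy - 34.
Require -6*subsidy - 34 ≥ -40, so subsidy ≤ 1.
The largest integer in [-1, 7] satisfying this is 1.

subsidy = 1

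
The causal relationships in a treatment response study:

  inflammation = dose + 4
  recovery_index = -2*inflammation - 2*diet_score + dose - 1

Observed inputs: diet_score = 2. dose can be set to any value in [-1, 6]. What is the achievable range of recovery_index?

-19 to -12

Substituting into the recovery_index equation gives recovery_index = -dose - 13.
Linear in dose, so extremes are at the endpoints: dose = -1 gives recovery_index = -12; dose = 6 gives recovery_index = -19.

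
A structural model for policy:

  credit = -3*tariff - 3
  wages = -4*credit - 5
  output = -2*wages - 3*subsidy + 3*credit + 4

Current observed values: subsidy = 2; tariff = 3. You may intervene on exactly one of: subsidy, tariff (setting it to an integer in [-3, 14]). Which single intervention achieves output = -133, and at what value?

set subsidy = 5

Intervening on subsidy: with other inputs at their observed values, output = -3*subsidy - 118. Solving for -133 gives subsidy = 5, within [-3, 14].
Intervening on tariff: output = -33*tariff - 25. Reaching -133 requires tariff = 36/11, not an integer.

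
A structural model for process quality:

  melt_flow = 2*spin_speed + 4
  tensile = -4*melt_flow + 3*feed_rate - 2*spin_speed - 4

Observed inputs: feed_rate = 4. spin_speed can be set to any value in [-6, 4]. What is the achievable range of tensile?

-48 to 52

Substituting into the tensile equation gives tensile = -10*spin_speed - 8.
Linear in spin_speed, so extremes are at the endpoints: spin_speed = -6 gives tensile = 52; spin_speed = 4 gives tensile = -48.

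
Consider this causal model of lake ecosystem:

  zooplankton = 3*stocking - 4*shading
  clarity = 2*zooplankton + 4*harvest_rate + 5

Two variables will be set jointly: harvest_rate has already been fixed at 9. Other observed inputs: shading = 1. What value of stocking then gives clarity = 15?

With harvest_rate held at 9:
Substituting into the zooplankton equation gives zooplankton = 3*stocking - 4.
So clarity = 6*stocking + 33.
Solve 6*stocking + 33 = 15: stocking = (15 - 33) / 6 = -3.

stocking = -3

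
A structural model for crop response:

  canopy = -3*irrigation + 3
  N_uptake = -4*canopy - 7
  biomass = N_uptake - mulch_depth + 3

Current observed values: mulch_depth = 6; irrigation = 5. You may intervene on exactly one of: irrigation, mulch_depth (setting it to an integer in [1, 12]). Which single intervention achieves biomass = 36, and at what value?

set mulch_depth = 8

Intervening on irrigation: biomass = 12*irrigation - 22. Reaching 36 requires irrigation = 29/6, not an integer.
Intervening on mulch_depth: with other inputs at their observed values, biomass = -mulch_depth + 44. Solving for 36 gives mulch_depth = 8, within [1, 12].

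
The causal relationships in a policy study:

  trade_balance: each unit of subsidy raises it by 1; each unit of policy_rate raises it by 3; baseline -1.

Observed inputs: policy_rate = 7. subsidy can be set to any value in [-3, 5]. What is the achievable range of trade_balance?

Substituting into the trade_balance equation gives trade_balance = subsidy + 20.
Linear in subsidy, so extremes are at the endpoints: subsidy = -3 gives trade_balance = 17; subsidy = 5 gives trade_balance = 25.

17 to 25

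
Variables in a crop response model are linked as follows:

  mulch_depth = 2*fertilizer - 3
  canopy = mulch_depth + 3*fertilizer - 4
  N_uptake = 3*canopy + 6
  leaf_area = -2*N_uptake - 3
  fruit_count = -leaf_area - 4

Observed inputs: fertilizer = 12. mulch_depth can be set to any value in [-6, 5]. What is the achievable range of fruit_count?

Intervening on mulch_depth fixes its value directly, overriding its dependence on fertilizer.
Substituting into the canopy equation gives canopy = mulch_depth + 32.
So N_uptake = 3*mulch_depth + 102.
leaf_area becomes -6*mulch_depth - 207.
fruit_count becomes 6*mulch_depth + 203.
Linear in mulch_depth, so extremes are at the endpoints: mulch_depth = -6 gives fruit_count = 167; mulch_depth = 5 gives fruit_count = 233.

167 to 233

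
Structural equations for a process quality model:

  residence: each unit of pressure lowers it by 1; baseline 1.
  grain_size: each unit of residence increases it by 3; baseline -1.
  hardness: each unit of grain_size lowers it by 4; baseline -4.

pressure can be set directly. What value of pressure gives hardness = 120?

pressure = 11

Substituting into the grain_size equation gives grain_size = -3*pressure + 2.
Substituting into the hardness equation gives hardness = 12*pressure - 12.
Solve 12*pressure - 12 = 120: pressure = (120 + 12) / 12 = 11.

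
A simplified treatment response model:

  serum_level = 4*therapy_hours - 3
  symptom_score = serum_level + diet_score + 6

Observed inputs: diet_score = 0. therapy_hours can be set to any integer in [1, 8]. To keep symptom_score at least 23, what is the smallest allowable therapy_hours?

Substituting into the symptom_score equation gives symptom_score = 4*therapy_hours + 3.
Require 4*therapy_hours + 3 ≥ 23, so therapy_hours ≥ 5.
The smallest integer in [1, 8] satisfying this is 5.

therapy_hours = 5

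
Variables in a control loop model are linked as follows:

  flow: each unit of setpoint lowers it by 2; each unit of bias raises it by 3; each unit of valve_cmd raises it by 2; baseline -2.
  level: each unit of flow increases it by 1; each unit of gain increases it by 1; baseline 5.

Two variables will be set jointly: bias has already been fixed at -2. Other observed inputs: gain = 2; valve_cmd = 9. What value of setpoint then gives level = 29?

With bias held at -2:
Substituting into the flow equation gives flow = -2*setpoint + 10.
Substituting into the level equation gives level = -2*setpoint + 17.
Solve -2*setpoint + 17 = 29: setpoint = (29 - 17) / -2 = -6.

setpoint = -6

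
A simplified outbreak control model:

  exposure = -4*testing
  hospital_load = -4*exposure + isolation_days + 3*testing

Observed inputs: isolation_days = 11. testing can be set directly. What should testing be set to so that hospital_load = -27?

Substituting into the hospital_load equation gives hospital_load = 19*testing + 11.
Solve 19*testing + 11 = -27: testing = (-27 - 11) / 19 = -2.

testing = -2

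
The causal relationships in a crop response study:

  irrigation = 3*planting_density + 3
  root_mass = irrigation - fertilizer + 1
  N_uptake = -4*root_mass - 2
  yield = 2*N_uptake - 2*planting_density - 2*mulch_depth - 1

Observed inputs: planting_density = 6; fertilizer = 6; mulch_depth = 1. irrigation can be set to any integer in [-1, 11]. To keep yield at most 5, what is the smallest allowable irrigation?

irrigation = 2

Intervening on irrigation fixes its value directly, overriding its dependence on planting_density.
Substituting into the root_mass equation gives root_mass = irrigation - 5.
Substituting into the N_uptake equation gives N_uptake = -4*irrigation + 18.
So yield = -8*irrigation + 21.
Require -8*irrigation + 21 ≤ 5, so irrigation ≥ 2.
The smallest integer in [-1, 11] satisfying this is 2.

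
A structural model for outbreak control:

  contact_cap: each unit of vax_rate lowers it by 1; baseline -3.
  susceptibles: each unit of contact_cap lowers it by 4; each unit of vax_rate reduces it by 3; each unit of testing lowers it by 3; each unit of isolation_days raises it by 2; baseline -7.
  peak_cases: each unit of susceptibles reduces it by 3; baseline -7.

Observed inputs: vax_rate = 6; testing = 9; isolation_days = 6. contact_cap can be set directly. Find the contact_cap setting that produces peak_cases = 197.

Intervening on contact_cap fixes its value directly, overriding its dependence on vax_rate.
Substituting into the susceptibles equation gives susceptibles = -4*contact_cap - 40.
Substituting into the peak_cases equation gives peak_cases = 12*contact_cap + 113.
Solve 12*contact_cap + 113 = 197: contact_cap = (197 - 113) / 12 = 7.

contact_cap = 7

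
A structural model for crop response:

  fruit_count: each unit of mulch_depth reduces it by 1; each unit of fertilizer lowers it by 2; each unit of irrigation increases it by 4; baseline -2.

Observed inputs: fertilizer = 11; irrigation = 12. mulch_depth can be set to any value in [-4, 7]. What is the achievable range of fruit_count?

Substituting into the fruit_count equation gives fruit_count = -mulch_depth + 24.
Linear in mulch_depth, so extremes are at the endpoints: mulch_depth = -4 gives fruit_count = 28; mulch_depth = 7 gives fruit_count = 17.

17 to 28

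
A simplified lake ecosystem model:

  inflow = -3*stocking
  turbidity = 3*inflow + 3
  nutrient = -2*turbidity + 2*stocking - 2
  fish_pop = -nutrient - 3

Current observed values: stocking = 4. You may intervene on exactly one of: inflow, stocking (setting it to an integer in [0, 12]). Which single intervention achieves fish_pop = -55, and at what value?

Intervening on inflow: fish_pop = 6*inflow - 3. Reaching -55 requires inflow = -26/3, not an integer.
Intervening on stocking: with other inputs at their observed values, fish_pop = -20*stocking + 5. Solving for -55 gives stocking = 3, within [0, 12].

set stocking = 3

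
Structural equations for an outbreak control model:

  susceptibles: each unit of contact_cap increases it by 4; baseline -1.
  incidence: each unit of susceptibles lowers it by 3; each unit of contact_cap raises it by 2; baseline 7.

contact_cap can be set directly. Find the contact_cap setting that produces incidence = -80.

contact_cap = 9

Substituting into the incidence equation gives incidence = -10*contact_cap + 10.
Solve -10*contact_cap + 10 = -80: contact_cap = (-80 - 10) / -10 = 9.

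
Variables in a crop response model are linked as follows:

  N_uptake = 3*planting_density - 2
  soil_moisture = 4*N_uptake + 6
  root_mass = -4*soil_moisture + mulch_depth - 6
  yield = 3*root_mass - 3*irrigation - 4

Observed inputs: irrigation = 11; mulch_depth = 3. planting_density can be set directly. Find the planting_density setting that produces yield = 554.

Substituting into the soil_moisture equation gives soil_moisture = 12*planting_density - 2.
Substituting into the root_mass equation gives root_mass = -48*planting_density + 5.
This gives yield = -144*planting_density - 22.
Solve -144*planting_density - 22 = 554: planting_density = (554 + 22) / -144 = -4.

planting_density = -4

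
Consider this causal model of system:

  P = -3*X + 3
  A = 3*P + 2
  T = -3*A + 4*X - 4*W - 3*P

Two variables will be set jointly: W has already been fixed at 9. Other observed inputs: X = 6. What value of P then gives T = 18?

P = -3

With W held at 9:
Intervening on P fixes its value directly, overriding its dependence on X.
Substituting into the T equation gives T = -12*P - 18.
Solve -12*P - 18 = 18: P = (18 + 18) / -12 = -3.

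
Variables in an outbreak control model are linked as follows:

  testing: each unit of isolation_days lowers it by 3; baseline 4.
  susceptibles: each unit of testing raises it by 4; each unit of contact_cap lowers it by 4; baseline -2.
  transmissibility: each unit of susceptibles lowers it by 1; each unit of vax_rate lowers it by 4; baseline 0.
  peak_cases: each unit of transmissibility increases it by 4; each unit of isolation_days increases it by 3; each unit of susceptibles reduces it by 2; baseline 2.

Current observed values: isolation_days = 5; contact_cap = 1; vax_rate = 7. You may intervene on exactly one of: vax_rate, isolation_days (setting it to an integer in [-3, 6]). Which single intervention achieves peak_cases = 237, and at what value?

Intervening on vax_rate: with other inputs at their observed values, peak_cases = -16*vax_rate + 317. Solving for 237 gives vax_rate = 5, within [-3, 6].
Intervening on isolation_days: peak_cases = 75*isolation_days - 170. Reaching 237 requires isolation_days = 407/75, not an integer.

set vax_rate = 5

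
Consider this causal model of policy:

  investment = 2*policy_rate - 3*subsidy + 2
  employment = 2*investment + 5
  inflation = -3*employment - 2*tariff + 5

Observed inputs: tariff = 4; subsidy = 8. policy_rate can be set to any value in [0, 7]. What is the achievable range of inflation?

30 to 114

Substituting into the investment equation gives investment = 2*policy_rate - 22.
This gives employment = 4*policy_rate - 39.
Substituting into the inflation equation gives inflation = -12*policy_rate + 114.
Linear in policy_rate, so extremes are at the endpoints: policy_rate = 0 gives inflation = 114; policy_rate = 7 gives inflation = 30.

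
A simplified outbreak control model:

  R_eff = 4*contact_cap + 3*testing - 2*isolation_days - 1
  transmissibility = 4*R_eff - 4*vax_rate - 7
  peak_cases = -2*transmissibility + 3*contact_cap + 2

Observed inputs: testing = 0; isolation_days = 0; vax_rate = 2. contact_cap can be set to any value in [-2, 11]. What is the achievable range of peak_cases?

-279 to 98

Substituting into the R_eff equation gives R_eff = 4*contact_cap - 1.
This gives transmissibility = 16*contact_cap - 19.
Substituting into the peak_cases equation gives peak_cases = -29*contact_cap + 40.
Linear in contact_cap, so extremes are at the endpoints: contact_cap = -2 gives peak_cases = 98; contact_cap = 11 gives peak_cases = -279.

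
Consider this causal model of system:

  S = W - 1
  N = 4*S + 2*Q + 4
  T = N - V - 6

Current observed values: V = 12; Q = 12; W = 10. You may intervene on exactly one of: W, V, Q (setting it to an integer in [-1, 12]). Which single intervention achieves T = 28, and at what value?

Intervening on W: T = 4*W + 6. Reaching 28 requires W = 11/2, not an integer.
Intervening on V: T = -V + 58. Reaching 28 requires V = 30, outside [-1, 12].
Intervening on Q: with other inputs at their observed values, T = 2*Q + 22. Solving for 28 gives Q = 3, within [-1, 12].

set Q = 3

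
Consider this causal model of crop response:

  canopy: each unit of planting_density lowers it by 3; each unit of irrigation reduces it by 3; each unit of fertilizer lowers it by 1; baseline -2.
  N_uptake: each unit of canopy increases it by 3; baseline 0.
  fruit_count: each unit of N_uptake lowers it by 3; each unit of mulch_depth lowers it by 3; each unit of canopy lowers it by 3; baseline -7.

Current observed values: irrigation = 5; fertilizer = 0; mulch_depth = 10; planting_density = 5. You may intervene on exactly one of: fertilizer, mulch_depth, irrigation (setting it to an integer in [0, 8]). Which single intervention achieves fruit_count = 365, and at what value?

set mulch_depth = 4

Intervening on fertilizer: fruit_count = 12*fertilizer + 347. Reaching 365 requires fertilizer = 3/2, not an integer.
Intervening on mulch_depth: with other inputs at their observed values, fruit_count = -3*mulch_depth + 377. Solving for 365 gives mulch_depth = 4, within [0, 8].
Intervening on irrigation: fruit_count = 36*irrigation + 167. Reaching 365 requires irrigation = 11/2, not an integer.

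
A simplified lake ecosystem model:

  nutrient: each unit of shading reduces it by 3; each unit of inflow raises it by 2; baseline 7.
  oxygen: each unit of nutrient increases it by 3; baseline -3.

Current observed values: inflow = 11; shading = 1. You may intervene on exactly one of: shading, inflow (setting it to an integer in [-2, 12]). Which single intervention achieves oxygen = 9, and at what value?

Intervening on shading: oxygen = -9*shading + 84. Reaching 9 requires shading = 25/3, not an integer.
Intervening on inflow: with other inputs at their observed values, oxygen = 6*inflow + 9. Solving for 9 gives inflow = 0, within [-2, 12].

set inflow = 0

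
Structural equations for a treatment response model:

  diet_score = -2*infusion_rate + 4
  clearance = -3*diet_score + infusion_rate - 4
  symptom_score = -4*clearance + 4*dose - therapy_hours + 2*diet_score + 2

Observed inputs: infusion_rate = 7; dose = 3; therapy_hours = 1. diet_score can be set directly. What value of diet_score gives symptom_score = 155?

diet_score = 11

Intervening on diet_score fixes its value directly, overriding its dependence on infusion_rate.
Substituting into the clearance equation gives clearance = -3*diet_score + 3.
Substituting into the symptom_score equation gives symptom_score = 14*diet_score + 1.
Solve 14*diet_score + 1 = 155: diet_score = (155 - 1) / 14 = 11.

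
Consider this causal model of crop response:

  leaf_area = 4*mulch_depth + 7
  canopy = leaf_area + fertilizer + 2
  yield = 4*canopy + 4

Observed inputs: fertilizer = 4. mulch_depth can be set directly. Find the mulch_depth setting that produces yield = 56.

Substituting into the canopy equation gives canopy = 4*mulch_depth + 13.
Substituting into the yield equation gives yield = 16*mulch_depth + 56.
Solve 16*mulch_depth + 56 = 56: mulch_depth = (56 - 56) / 16 = 0.

mulch_depth = 0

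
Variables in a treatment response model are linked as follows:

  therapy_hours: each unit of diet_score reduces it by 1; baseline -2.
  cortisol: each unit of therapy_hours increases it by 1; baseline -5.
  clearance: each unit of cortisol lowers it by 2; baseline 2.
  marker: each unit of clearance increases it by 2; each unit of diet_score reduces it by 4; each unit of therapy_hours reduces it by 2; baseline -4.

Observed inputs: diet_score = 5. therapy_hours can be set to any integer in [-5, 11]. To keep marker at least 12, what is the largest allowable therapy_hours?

Intervening on therapy_hours fixes its value directly, overriding its dependence on diet_score.
Substituting into the clearance equation gives clearance = -2*therapy_hours + 12.
marker becomes -6*therapy_hours.
Require -6*therapy_hours ≥ 12, so therapy_hours ≤ -2.
The largest integer in [-5, 11] satisfying this is -2.

therapy_hours = -2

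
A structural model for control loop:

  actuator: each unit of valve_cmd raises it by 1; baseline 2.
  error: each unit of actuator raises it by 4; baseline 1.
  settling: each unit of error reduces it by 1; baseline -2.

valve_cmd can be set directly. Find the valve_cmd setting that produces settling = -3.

Substituting into the error equation gives error = 4*valve_cmd + 9.
Substituting into the settling equation gives settling = -4*valve_cmd - 11.
Solve -4*valve_cmd - 11 = -3: valve_cmd = (-3 + 11) / -4 = -2.

valve_cmd = -2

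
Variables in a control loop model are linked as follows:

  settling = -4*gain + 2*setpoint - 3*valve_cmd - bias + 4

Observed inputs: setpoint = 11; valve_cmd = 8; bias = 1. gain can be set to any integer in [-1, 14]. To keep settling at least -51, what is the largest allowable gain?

Substituting into the settling equation gives settling = -4*gain + 1.
Require -4*gain + 1 ≥ -51, so gain ≤ 13.
The largest integer in [-1, 14] satisfying this is 13.

gain = 13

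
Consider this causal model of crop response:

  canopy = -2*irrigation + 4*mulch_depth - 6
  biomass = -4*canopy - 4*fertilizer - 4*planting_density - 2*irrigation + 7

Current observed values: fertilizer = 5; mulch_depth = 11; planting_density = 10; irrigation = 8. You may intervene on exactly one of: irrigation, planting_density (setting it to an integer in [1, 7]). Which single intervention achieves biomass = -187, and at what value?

set irrigation = 3

Intervening on irrigation: with other inputs at their observed values, biomass = 6*irrigation - 205. Solving for -187 gives irrigation = 3, within [1, 7].
Intervening on planting_density: biomass = -4*planting_density - 117. Reaching -187 requires planting_density = 35/2, not an integer.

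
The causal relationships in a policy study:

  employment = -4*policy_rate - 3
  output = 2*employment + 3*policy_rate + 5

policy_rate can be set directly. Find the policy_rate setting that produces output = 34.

Substituting into the output equation gives output = -5*policy_rate - 1.
Solve -5*policy_rate - 1 = 34: policy_rate = (34 + 1) / -5 = -7.

policy_rate = -7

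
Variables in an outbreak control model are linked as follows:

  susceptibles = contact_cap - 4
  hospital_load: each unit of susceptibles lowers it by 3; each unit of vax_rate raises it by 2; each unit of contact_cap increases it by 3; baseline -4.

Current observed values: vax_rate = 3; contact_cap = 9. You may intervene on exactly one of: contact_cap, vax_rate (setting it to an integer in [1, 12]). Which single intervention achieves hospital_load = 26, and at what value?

set vax_rate = 9

Intervening on contact_cap: the paths from contact_cap to hospital_load cancel (net effect zero), leaving hospital_load = 14; 26 is unreachable this way.
Intervening on vax_rate: with other inputs at their observed values, hospital_load = 2*vax_rate + 8. Solving for 26 gives vax_rate = 9, within [1, 12].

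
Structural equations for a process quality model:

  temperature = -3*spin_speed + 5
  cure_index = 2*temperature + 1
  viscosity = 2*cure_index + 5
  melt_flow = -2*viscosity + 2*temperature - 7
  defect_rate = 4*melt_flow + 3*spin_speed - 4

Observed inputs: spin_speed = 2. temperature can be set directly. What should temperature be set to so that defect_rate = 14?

Intervening on temperature fixes its value directly, overriding its dependence on spin_speed.
Substituting into the viscosity equation gives viscosity = 4*temperature + 7.
Substituting into the melt_flow equation gives melt_flow = -6*temperature - 21.
Substituting into the defect_rate equation gives defect_rate = -24*temperature - 82.
Solve -24*temperature - 82 = 14: temperature = (14 + 82) / -24 = -4.

temperature = -4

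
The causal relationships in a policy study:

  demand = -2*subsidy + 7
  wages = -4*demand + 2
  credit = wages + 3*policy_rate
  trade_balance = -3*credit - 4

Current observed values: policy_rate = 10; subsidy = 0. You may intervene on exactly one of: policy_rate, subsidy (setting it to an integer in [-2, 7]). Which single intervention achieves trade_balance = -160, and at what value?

Intervening on policy_rate: trade_balance = -9*policy_rate + 74. Reaching -160 requires policy_rate = 26, outside [-2, 7].
Intervening on subsidy: with other inputs at their observed values, trade_balance = -24*subsidy - 16. Solving for -160 gives subsidy = 6, within [-2, 7].

set subsidy = 6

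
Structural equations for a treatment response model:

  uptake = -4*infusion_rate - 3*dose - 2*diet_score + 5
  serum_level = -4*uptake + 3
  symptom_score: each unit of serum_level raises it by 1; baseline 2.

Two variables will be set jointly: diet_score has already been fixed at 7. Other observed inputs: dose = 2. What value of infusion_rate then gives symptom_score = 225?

With diet_score held at 7:
Substituting into the uptake equation gives uptake = -4*infusion_rate - 15.
Substituting into the serum_level equation gives serum_level = 16*infusion_rate + 63.
Substituting into the symptom_score equation gives symptom_score = 16*infusion_rate + 65.
Solve 16*infusion_rate + 65 = 225: infusion_rate = (225 - 65) / 16 = 10.

infusion_rate = 10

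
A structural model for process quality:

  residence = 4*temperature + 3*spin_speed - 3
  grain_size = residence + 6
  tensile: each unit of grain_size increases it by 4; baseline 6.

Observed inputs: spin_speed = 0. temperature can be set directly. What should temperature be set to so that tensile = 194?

temperature = 11

Substituting into the residence equation gives residence = 4*temperature - 3.
So grain_size = 4*temperature + 3.
Substituting into the tensile equation gives tensile = 16*temperature + 18.
Solve 16*temperature + 18 = 194: temperature = (194 - 18) / 16 = 11.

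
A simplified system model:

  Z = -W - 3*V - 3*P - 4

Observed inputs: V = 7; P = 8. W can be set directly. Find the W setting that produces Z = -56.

W = 7

Substituting into the Z equation gives Z = -W - 49.
Solve -W - 49 = -56: W = (-56 + 49) / -1 = 7.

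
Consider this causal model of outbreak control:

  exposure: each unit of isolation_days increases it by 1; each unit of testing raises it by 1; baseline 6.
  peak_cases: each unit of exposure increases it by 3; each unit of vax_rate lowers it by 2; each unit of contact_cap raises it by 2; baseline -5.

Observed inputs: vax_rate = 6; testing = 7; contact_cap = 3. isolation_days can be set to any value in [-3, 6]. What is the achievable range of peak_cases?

19 to 46

Substituting into the exposure equation gives exposure = isolation_days + 13.
So peak_cases = 3*isolation_days + 28.
Linear in isolation_days, so extremes are at the endpoints: isolation_days = -3 gives peak_cases = 19; isolation_days = 6 gives peak_cases = 46.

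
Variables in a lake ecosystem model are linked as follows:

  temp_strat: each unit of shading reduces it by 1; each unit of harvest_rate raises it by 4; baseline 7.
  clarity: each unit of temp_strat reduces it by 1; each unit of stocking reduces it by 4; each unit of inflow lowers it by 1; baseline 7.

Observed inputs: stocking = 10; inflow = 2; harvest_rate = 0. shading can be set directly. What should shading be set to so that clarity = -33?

Substituting into the temp_strat equation gives temp_strat = -shading + 7.
So clarity = shading - 42.
Solve shading - 42 = -33: shading = (-33 + 42) / 1 = 9.

shading = 9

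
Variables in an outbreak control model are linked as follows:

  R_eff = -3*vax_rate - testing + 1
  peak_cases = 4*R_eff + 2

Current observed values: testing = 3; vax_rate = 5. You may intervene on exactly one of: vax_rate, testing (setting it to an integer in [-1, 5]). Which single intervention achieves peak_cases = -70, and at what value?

Intervening on vax_rate: peak_cases = -12*vax_rate - 6. Reaching -70 requires vax_rate = 16/3, not an integer.
Intervening on testing: with other inputs at their observed values, peak_cases = -4*testing - 54. Solving for -70 gives testing = 4, within [-1, 5].

set testing = 4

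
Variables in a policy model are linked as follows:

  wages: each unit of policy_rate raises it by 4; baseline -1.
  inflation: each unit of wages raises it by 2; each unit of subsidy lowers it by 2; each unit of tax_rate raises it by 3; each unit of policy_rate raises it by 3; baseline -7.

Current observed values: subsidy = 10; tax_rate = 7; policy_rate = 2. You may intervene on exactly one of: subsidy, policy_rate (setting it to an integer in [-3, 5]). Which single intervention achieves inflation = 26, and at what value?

Intervening on subsidy: with other inputs at their observed values, inflation = -2*subsidy + 34. Solving for 26 gives subsidy = 4, within [-3, 5].
Intervening on policy_rate: inflation = 11*policy_rate - 8. Reaching 26 requires policy_rate = 34/11, not an integer.

set subsidy = 4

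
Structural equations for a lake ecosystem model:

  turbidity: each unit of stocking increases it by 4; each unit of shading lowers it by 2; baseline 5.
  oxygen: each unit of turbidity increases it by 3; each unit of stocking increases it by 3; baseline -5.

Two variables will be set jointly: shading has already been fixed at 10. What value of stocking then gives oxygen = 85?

With shading held at 10:
Substituting into the turbidity equation gives turbidity = 4*stocking - 15.
Substituting into the oxygen equation gives oxygen = 15*stocking - 50.
Solve 15*stocking - 50 = 85: stocking = (85 + 50) / 15 = 9.

stocking = 9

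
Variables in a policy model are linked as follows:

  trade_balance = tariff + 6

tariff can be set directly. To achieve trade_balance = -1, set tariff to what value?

tariff = -7

Solve tariff + 6 = -1: tariff = (-1 - 6) / 1 = -7.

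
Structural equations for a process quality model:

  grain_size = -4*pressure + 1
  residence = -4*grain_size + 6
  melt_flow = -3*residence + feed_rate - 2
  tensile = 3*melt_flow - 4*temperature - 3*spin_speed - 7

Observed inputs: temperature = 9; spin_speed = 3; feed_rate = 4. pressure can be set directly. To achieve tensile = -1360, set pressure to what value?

Substituting into the residence equation gives residence = 16*pressure + 2.
So melt_flow = -48*pressure - 4.
So tensile = -144*pressure - 64.
Solve -144*pressure - 64 = -1360: pressure = (-1360 + 64) / -144 = 9.

pressure = 9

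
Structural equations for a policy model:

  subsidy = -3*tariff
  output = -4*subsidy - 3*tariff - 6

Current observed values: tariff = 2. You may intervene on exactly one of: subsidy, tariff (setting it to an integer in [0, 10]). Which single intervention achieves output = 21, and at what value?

set tariff = 3

Intervening on subsidy: output = -4*subsidy - 12. Reaching 21 requires subsidy = -33/4, not an integer.
Intervening on tariff: with other inputs at their observed values, output = 9*tariff - 6. Solving for 21 gives tariff = 3, within [0, 10].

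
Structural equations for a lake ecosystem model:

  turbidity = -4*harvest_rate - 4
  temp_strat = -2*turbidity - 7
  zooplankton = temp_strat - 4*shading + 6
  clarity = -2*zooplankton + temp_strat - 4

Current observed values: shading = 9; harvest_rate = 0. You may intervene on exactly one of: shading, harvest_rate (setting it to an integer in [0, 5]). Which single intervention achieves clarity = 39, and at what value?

Intervening on shading: clarity = 8*shading - 17. Reaching 39 requires shading = 7, outside [0, 5].
Intervening on harvest_rate: with other inputs at their observed values, clarity = -8*harvest_rate + 55. Solving for 39 gives harvest_rate = 2, within [0, 5].

set harvest_rate = 2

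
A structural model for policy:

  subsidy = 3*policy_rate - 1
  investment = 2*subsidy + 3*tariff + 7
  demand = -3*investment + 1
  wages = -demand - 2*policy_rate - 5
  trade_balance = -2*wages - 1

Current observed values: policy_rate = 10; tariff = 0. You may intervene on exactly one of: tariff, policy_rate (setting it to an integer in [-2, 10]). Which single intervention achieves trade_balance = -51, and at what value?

Intervening on tariff: trade_balance = -18*tariff - 339. Reaching -51 requires tariff = -16, outside [-2, 10].
Intervening on policy_rate: with other inputs at their observed values, trade_balance = -32*policy_rate - 19. Solving for -51 gives policy_rate = 1, within [-2, 10].

set policy_rate = 1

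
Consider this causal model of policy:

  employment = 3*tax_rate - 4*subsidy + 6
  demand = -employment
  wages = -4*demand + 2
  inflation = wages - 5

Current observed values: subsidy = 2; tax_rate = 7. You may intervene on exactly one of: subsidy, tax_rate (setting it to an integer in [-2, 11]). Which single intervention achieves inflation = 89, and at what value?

Intervening on subsidy: with other inputs at their observed values, inflation = -16*subsidy + 105. Solving for 89 gives subsidy = 1, within [-2, 11].
Intervening on tax_rate: inflation = 12*tax_rate - 11. Reaching 89 requires tax_rate = 25/3, not an integer.

set subsidy = 1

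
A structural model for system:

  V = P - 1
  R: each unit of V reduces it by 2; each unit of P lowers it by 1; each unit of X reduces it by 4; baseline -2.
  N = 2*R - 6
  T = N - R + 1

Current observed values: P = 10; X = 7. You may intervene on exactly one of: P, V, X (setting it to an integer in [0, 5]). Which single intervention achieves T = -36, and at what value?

Intervening on P: with other inputs at their observed values, T = -3*P - 33. Solving for -36 gives P = 1, within [0, 5].
Intervening on V: T = -2*V - 45. Reaching -36 requires V = -9/2, not an integer.
Intervening on X: T = -4*X - 35. Reaching -36 requires X = 1/4, not an integer.

set P = 1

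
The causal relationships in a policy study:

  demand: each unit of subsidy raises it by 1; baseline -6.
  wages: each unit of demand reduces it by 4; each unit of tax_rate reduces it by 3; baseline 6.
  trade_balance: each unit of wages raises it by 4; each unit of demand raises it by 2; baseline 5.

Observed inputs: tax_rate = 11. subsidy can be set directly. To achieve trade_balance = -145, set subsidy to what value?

subsidy = 9

Substituting into the wages equation gives wages = -4*subsidy - 3.
trade_balance becomes -14*subsidy - 19.
Solve -14*subsidy - 19 = -145: subsidy = (-145 + 19) / -14 = 9.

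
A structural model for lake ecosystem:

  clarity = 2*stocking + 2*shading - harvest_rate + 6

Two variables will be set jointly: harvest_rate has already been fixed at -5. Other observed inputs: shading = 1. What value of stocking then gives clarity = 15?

With harvest_rate held at -5:
Substituting into the clarity equation gives clarity = 2*stocking + 13.
Solve 2*stocking + 13 = 15: stocking = (15 - 13) / 2 = 1.

stocking = 1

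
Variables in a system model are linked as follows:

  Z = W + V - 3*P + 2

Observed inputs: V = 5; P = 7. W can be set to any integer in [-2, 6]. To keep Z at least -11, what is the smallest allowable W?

Substituting into the Z equation gives Z = W - 14.
Require W - 14 ≥ -11, so W ≥ 3.
The smallest integer in [-2, 6] satisfying this is 3.

W = 3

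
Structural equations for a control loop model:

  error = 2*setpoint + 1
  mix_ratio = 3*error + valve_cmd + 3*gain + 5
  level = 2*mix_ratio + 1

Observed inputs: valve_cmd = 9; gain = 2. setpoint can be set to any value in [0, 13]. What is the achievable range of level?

47 to 203

Substituting into the mix_ratio equation gives mix_ratio = 6*setpoint + 23.
This gives level = 12*setpoint + 47.
Linear in setpoint, so extremes are at the endpoints: setpoint = 0 gives level = 47; setpoint = 13 gives level = 203.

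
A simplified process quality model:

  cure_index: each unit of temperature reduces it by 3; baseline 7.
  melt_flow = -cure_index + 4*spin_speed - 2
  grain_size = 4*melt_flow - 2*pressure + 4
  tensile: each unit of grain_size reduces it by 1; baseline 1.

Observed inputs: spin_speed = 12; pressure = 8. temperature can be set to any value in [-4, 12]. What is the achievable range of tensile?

-287 to -95

Substituting into the melt_flow equation gives melt_flow = 3*temperature + 39.
So grain_size = 12*temperature + 144.
Substituting into the tensile equation gives tensile = -12*temperature - 143.
Linear in temperature, so extremes are at the endpoints: temperature = -4 gives tensile = -95; temperature = 12 gives tensile = -287.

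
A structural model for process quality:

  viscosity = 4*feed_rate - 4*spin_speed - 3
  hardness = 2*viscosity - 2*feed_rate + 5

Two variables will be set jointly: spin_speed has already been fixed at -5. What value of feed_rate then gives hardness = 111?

With spin_speed held at -5:
Substituting into the viscosity equation gives viscosity = 4*feed_rate + 17.
This gives hardness = 6*feed_rate + 39.
Solve 6*feed_rate + 39 = 111: feed_rate = (111 - 39) / 6 = 12.

feed_rate = 12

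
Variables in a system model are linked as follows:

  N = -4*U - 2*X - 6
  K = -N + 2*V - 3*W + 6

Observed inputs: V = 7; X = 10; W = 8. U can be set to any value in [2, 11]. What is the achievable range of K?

Substituting into the N equation gives N = -4*U - 26.
Substituting into the K equation gives K = 4*U + 22.
Linear in U, so extremes are at the endpoints: U = 2 gives K = 30; U = 11 gives K = 66.

30 to 66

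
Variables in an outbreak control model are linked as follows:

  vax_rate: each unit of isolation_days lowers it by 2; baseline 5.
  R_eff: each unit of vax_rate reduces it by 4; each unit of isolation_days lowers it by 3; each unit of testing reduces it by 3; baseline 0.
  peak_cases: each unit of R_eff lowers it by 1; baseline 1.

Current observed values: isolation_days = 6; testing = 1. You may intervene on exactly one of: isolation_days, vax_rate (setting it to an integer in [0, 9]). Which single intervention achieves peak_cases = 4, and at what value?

Intervening on isolation_days: with other inputs at their observed values, peak_cases = -5*isolation_days + 24. Solving for 4 gives isolation_days = 4, within [0, 9].
Intervening on vax_rate: peak_cases = 4*vax_rate + 22. Reaching 4 requires vax_rate = -9/2, not an integer.

set isolation_days = 4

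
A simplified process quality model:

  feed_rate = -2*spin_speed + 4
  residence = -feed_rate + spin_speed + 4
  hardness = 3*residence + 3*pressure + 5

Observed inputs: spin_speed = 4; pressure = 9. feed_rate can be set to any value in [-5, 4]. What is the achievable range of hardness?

44 to 71

Intervening on feed_rate fixes its value directly, overriding its dependence on spin_speed.
Substituting into the residence equation gives residence = -feed_rate + 8.
Substituting into the hardness equation gives hardness = -3*feed_rate + 56.
Linear in feed_rate, so extremes are at the endpoints: feed_rate = -5 gives hardness = 71; feed_rate = 4 gives hardness = 44.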